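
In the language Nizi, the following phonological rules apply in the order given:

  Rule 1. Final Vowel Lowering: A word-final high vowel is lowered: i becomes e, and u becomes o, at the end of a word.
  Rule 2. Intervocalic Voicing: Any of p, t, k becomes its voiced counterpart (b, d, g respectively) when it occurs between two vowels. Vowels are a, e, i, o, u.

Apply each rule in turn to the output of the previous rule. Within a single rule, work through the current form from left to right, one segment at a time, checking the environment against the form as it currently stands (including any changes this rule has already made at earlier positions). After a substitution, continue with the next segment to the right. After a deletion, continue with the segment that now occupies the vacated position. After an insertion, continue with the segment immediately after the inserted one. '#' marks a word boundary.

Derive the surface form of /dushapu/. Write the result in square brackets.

Rule 1 Final Vowel Lowering: [dushapu] → [dushapo]
Rule 2 Intervocalic Voicing: [dushapo] → [dushabo]

[dushabo]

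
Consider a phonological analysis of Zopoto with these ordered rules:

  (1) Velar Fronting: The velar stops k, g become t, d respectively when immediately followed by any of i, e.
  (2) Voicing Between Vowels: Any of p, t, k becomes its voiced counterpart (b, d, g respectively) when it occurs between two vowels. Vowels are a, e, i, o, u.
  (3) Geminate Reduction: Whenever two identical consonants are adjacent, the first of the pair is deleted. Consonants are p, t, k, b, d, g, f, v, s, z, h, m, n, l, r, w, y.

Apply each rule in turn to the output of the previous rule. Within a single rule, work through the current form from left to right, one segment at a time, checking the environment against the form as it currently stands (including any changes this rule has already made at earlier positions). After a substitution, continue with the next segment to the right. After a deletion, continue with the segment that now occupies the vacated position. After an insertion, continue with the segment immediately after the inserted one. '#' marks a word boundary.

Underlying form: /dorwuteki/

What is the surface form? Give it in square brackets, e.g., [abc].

(1) Velar Fronting: [dorwuteki] → [dorwuteti]
(2) Voicing Between Vowels: [dorwuteti] → [dorwudedi]
(3) Geminate Reduction: no change — [dorwudedi]

[dorwudedi]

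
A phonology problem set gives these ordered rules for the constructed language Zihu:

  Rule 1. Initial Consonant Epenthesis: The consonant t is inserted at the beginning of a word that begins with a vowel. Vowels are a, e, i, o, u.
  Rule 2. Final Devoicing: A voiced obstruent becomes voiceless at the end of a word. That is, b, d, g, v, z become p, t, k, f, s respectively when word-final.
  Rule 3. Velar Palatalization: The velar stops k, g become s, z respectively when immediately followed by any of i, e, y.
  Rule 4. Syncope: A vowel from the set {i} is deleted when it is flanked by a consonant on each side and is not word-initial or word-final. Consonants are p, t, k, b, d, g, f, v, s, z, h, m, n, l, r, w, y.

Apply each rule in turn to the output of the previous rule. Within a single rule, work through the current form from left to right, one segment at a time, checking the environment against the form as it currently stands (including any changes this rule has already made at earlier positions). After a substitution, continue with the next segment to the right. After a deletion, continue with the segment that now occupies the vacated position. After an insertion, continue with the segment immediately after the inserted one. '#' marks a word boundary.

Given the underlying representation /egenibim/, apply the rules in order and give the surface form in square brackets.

[tezenbm]

Rule 1 Initial Consonant Epenthesis: [egenibim] → [tegenibim]
Rule 2 Final Devoicing: no change — [tegenibim]
Rule 3 Velar Palatalization: [tegenibim] → [tezenibim]
Rule 4 Syncope: [tezenibim] → [tezenbm]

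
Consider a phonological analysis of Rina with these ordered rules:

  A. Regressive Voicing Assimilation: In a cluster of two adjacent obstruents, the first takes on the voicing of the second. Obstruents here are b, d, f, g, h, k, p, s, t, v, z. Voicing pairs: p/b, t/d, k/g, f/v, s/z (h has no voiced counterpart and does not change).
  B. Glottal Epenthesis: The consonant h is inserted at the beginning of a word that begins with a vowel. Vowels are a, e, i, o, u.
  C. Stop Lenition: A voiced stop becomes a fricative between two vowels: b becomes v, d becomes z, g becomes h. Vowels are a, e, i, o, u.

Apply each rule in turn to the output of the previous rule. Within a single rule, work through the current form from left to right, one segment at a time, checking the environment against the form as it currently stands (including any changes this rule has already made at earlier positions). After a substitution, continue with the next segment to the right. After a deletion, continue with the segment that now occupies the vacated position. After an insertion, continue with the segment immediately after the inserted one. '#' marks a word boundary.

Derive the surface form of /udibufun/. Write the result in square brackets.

A Regressive Voicing Assimilation: no change — [udibufun]
B Glottal Epenthesis: [udibufun] → [hudibufun]
C Stop Lenition: [hudibufun] → [huzivufun]

[huzivufun]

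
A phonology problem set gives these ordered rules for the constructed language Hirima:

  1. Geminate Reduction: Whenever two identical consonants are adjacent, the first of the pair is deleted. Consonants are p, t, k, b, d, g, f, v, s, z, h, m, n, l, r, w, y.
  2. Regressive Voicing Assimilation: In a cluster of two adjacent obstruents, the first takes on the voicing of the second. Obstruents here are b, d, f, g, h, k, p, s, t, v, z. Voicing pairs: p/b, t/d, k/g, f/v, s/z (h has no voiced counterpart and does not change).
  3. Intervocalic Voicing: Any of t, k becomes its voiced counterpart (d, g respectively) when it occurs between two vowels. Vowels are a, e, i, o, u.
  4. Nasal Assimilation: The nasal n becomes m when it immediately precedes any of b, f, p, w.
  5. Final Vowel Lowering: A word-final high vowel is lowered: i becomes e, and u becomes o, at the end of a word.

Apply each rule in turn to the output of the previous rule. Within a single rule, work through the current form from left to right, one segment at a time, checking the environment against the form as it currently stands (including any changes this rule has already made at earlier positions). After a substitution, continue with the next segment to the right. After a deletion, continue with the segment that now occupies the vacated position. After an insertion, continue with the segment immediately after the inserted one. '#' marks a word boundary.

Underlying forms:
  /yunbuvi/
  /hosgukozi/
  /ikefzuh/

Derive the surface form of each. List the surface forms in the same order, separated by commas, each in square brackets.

[yumbuve], [hozgugoze], [igevzuh]

/yunbuvi/:
  1 Geminate Reduction: no change — [yunbuvi]
  2 Regressive Voicing Assimilation: no change — [yunbuvi]
  3 Intervocalic Voicing: no change — [yunbuvi]
  4 Nasal Assimilation: [yunbuvi] → [yumbuvi]
  5 Final Vowel Lowering: [yumbuvi] → [yumbuve]
/hosgukozi/:
  1 Geminate Reduction: no change — [hosgukozi]
  2 Regressive Voicing Assimilation: [hosgukozi] → [hozgukozi]
  3 Intervocalic Voicing: [hozgukozi] → [hozgugozi]
  4 Nasal Assimilation: no change — [hozgugozi]
  5 Final Vowel Lowering: [hozgugozi] → [hozgugoze]
/ikefzuh/:
  1 Geminate Reduction: no change — [ikefzuh]
  2 Regressive Voicing Assimilation: [ikefzuh] → [ikevzuh]
  3 Intervocalic Voicing: [ikevzuh] → [igevzuh]
  4 Nasal Assimilation: no change — [igevzuh]
  5 Final Vowel Lowering: no change — [igevzuh]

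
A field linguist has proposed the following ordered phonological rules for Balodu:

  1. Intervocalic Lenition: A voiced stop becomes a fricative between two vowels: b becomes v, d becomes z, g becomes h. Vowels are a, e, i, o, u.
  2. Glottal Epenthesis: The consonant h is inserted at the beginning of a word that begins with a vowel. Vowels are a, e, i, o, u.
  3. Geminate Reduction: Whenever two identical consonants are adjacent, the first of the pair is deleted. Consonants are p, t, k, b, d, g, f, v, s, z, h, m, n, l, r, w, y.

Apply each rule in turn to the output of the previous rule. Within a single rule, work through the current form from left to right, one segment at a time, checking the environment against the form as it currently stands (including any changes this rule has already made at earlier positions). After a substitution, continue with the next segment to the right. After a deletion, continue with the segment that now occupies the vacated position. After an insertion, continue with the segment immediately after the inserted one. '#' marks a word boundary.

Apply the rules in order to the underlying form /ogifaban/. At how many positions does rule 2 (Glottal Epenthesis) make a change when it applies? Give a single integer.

1 Intervocalic Lenition: [ogifaban] → [ohifavan]
2 Glottal Epenthesis: [ohifavan] → [hohifavan]
3 Geminate Reduction: no change — [hohifavan]
Rule 2 changed 1 position(s).

1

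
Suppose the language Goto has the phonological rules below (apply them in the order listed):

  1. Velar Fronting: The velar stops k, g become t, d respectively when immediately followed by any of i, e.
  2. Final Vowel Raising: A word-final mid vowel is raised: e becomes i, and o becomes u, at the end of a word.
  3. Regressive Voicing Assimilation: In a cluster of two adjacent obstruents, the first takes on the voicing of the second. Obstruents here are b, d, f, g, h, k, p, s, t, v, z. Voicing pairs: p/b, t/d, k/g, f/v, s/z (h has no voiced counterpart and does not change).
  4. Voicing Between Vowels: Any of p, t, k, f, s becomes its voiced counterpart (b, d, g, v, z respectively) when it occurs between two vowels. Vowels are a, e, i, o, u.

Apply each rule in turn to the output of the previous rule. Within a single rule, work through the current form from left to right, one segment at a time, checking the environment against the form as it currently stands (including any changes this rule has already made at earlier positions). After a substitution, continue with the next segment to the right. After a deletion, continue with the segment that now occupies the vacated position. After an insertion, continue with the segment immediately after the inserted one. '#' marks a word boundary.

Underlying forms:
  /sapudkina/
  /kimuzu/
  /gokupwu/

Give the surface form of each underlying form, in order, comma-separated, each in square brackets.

[sabuttina], [timuzu], [gogupwu]

/sapudkina/:
  1 Velar Fronting: [sapudkina] → [sapudtina]
  2 Final Vowel Raising: no change — [sapudtina]
  3 Regressive Voicing Assimilation: [sapudtina] → [saputtina]
  4 Voicing Between Vowels: [saputtina] → [sabuttina]
/kimuzu/:
  1 Velar Fronting: [kimuzu] → [timuzu]
  2 Final Vowel Raising: no change — [timuzu]
  3 Regressive Voicing Assimilation: no change — [timuzu]
  4 Voicing Between Vowels: no change — [timuzu]
/gokupwu/:
  1 Velar Fronting: no change — [gokupwu]
  2 Final Vowel Raising: no change — [gokupwu]
  3 Regressive Voicing Assimilation: no change — [gokupwu]
  4 Voicing Between Vowels: [gokupwu] → [gogupwu]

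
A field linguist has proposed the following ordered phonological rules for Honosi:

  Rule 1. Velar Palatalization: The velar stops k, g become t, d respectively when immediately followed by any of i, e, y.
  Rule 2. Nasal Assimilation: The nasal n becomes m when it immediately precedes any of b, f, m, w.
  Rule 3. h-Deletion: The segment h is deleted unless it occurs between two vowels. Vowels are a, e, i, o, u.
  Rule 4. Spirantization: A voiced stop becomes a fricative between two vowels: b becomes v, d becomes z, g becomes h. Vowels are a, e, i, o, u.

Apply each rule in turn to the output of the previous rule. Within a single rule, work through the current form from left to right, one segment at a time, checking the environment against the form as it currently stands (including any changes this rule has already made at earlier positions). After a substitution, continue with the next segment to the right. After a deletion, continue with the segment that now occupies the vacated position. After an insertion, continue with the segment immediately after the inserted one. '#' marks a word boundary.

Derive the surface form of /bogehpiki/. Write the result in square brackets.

Rule 1 Velar Palatalization: [bogehpiki] → [bodehpiti]
Rule 2 Nasal Assimilation: no change — [bodehpiti]
Rule 3 h-Deletion: [bodehpiti] → [bodepiti]
Rule 4 Spirantization: [bodepiti] → [bozepiti]

[bozepiti]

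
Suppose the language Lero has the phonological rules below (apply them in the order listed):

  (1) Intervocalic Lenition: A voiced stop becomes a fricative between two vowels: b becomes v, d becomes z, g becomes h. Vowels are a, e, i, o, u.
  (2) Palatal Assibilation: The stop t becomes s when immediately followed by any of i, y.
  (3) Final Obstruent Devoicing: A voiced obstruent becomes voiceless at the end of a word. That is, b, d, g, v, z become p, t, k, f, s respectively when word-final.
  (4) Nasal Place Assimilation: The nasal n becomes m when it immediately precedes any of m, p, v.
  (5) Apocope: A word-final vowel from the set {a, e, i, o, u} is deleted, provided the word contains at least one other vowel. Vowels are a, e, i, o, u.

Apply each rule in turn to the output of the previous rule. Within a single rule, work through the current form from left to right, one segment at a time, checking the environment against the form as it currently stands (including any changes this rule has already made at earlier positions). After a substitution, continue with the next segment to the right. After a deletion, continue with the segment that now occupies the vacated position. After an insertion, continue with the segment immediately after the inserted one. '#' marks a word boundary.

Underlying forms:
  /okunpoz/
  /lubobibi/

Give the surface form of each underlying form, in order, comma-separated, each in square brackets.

[okumpos], [luvoviv]

/okunpoz/:
  (1) Intervocalic Lenition: no change — [okunpoz]
  (2) Palatal Assibilation: no change — [okunpoz]
  (3) Final Obstruent Devoicing: [okunpoz] → [okunpos]
  (4) Nasal Place Assimilation: [okunpos] → [okumpos]
  (5) Apocope: no change — [okumpos]
/lubobibi/:
  (1) Intervocalic Lenition: [lubobibi] → [luvovivi]
  (2) Palatal Assibilation: no change — [luvovivi]
  (3) Final Obstruent Devoicing: no change — [luvovivi]
  (4) Nasal Place Assimilation: no change — [luvovivi]
  (5) Apocope: [luvovivi] → [luvoviv]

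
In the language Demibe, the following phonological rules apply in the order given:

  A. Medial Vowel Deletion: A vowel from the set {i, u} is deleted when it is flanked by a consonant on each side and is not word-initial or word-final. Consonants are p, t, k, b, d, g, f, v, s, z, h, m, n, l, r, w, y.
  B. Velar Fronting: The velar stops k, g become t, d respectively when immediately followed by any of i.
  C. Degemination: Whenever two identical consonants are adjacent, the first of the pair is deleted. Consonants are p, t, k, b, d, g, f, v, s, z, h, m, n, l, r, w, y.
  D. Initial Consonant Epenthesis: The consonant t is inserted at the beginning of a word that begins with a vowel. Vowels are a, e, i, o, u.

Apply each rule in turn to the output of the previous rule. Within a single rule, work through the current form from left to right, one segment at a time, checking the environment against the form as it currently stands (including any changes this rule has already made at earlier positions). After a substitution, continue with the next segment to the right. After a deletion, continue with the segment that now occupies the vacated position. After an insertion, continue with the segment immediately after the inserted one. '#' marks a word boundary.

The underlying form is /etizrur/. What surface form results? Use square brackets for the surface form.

[tetzr]

A Medial Vowel Deletion: [etizrur] → [etzrr]
B Velar Fronting: no change — [etzrr]
C Degemination: [etzrr] → [etzr]
D Initial Consonant Epenthesis: [etzr] → [tetzr]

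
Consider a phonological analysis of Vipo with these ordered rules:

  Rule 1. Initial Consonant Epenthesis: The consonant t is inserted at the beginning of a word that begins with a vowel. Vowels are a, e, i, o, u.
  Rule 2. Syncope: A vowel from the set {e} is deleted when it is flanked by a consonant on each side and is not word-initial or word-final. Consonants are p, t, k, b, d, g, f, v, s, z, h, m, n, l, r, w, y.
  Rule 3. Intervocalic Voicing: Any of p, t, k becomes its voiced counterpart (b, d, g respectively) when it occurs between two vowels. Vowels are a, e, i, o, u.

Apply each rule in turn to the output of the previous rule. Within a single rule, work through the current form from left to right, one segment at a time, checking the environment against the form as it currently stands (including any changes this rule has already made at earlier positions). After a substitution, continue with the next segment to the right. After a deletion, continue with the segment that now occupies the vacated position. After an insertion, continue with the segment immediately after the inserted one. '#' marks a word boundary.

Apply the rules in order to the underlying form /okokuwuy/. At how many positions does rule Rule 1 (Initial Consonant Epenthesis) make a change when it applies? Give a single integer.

1

Rule 1 Initial Consonant Epenthesis: [okokuwuy] → [tokokuwuy]
Rule 2 Syncope: no change — [tokokuwuy]
Rule 3 Intervocalic Voicing: [tokokuwuy] → [togoguwuy]
Rule Rule 1 changed 1 position(s).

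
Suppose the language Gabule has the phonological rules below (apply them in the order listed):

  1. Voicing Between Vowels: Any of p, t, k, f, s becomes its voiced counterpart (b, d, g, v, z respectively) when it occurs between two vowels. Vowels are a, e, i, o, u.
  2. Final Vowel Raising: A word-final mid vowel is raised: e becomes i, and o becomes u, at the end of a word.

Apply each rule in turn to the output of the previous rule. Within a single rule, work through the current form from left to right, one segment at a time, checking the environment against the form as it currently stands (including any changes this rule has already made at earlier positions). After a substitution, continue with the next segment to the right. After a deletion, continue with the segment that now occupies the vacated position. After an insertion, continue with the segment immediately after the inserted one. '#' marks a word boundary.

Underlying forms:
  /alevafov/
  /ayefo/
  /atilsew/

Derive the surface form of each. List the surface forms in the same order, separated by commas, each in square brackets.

/alevafov/:
  1 Voicing Between Vowels: [alevafov] → [alevavov]
  2 Final Vowel Raising: no change — [alevavov]
/ayefo/:
  1 Voicing Between Vowels: [ayefo] → [ayevo]
  2 Final Vowel Raising: [ayevo] → [ayevu]
/atilsew/:
  1 Voicing Between Vowels: [atilsew] → [adilsew]
  2 Final Vowel Raising: no change — [adilsew]

[alevavov], [ayevu], [adilsew]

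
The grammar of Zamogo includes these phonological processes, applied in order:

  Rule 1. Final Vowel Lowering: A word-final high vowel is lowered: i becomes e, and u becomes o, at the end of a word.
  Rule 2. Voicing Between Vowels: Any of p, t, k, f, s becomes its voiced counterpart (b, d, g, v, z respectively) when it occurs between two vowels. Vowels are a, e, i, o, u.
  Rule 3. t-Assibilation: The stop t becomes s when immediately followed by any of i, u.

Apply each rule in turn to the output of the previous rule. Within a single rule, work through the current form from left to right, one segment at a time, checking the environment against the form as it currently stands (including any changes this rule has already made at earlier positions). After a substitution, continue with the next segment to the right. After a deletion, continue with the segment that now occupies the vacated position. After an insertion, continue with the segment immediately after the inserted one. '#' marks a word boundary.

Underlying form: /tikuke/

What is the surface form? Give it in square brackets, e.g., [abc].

Rule 1 Final Vowel Lowering: no change — [tikuke]
Rule 2 Voicing Between Vowels: [tikuke] → [tiguge]
Rule 3 t-Assibilation: [tiguge] → [siguge]

[siguge]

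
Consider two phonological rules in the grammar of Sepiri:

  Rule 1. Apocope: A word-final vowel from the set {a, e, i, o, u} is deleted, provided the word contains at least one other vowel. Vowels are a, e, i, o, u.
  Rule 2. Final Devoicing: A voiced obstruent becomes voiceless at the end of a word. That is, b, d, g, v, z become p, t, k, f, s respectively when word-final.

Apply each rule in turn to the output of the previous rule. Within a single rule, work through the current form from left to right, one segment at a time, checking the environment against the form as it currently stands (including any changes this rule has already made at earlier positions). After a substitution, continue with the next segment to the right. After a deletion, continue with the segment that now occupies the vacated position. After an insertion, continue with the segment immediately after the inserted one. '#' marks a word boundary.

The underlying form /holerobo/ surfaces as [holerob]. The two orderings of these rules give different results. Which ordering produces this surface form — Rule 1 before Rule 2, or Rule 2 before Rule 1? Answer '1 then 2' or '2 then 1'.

2 then 1

Order 1 then 2:
  1 Apocope: [holerobo] → [holerob]
  2 Final Devoicing: [holerob] → [holerop]
  result: [holerop]
Order 2 then 1:
  2 Final Devoicing: no change — [holerobo]
  1 Apocope: [holerobo] → [holerob]
  result: [holerob]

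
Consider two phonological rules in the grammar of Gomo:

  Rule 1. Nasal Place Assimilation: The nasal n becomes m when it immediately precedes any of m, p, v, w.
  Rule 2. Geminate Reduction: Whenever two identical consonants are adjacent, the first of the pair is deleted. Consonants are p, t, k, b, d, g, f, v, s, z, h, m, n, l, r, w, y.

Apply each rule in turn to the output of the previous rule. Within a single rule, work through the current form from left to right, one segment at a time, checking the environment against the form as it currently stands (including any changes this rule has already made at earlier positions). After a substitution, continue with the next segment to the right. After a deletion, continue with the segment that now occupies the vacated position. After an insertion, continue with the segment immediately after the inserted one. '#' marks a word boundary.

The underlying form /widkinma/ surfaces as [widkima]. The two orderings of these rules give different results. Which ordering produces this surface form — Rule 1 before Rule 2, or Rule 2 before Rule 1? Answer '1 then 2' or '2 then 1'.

1 then 2

Order 1 then 2:
  1 Nasal Place Assimilation: [widkinma] → [widkimma]
  2 Geminate Reduction: [widkimma] → [widkima]
  result: [widkima]
Order 2 then 1:
  2 Geminate Reduction: no change — [widkinma]
  1 Nasal Place Assimilation: [widkinma] → [widkimma]
  result: [widkimma]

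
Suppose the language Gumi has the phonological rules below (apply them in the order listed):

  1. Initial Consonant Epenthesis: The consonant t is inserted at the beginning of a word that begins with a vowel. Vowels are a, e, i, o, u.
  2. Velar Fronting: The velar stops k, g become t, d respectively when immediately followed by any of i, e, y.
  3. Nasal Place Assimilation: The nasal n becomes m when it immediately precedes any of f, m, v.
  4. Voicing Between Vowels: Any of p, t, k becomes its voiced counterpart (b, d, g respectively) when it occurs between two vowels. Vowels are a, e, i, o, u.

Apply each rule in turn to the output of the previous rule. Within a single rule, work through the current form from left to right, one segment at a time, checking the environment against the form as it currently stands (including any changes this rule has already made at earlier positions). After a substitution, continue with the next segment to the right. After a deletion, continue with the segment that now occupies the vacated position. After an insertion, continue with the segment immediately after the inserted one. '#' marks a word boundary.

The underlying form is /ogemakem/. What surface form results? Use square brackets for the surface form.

1 Initial Consonant Epenthesis: [ogemakem] → [togemakem]
2 Velar Fronting: [togemakem] → [todematem]
3 Nasal Place Assimilation: no change — [todematem]
4 Voicing Between Vowels: [todematem] → [todemadem]

[todemadem]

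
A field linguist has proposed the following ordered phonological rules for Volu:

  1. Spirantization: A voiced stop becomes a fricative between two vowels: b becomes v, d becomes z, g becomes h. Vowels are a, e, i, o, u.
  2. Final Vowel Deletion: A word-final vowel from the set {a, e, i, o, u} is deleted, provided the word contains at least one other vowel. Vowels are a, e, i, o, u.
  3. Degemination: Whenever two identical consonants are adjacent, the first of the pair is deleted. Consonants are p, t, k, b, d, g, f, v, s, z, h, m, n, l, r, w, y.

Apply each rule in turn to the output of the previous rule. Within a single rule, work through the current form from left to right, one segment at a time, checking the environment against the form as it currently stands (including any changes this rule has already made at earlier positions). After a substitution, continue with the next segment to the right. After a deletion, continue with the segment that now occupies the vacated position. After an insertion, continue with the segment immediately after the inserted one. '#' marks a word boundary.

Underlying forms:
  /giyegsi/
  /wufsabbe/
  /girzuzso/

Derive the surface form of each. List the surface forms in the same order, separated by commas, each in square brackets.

/giyegsi/:
  1 Spirantization: no change — [giyegsi]
  2 Final Vowel Deletion: [giyegsi] → [giyegs]
  3 Degemination: no change — [giyegs]
/wufsabbe/:
  1 Spirantization: no change — [wufsabbe]
  2 Final Vowel Deletion: [wufsabbe] → [wufsabb]
  3 Degemination: [wufsabb] → [wufsab]
/girzuzso/:
  1 Spirantization: no change — [girzuzso]
  2 Final Vowel Deletion: [girzuzso] → [girzuzs]
  3 Degemination: no change — [girzuzs]

[giyegs], [wufsab], [girzuzs]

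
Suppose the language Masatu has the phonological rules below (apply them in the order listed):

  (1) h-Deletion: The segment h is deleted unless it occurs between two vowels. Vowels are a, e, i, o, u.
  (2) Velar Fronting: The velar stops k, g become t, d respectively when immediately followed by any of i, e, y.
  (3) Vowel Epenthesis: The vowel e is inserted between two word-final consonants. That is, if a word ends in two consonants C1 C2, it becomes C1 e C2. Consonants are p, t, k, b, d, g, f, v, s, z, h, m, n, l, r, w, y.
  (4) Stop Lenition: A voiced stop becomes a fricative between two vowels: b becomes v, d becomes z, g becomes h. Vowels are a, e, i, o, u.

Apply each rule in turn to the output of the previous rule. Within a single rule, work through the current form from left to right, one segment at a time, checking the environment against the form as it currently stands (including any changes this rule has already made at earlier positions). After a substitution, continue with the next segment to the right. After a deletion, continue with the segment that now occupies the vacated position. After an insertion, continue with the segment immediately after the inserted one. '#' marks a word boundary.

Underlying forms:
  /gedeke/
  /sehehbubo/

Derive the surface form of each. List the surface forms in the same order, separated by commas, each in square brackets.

/gedeke/:
  (1) h-Deletion: no change — [gedeke]
  (2) Velar Fronting: [gedeke] → [dedete]
  (3) Vowel Epenthesis: no change — [dedete]
  (4) Stop Lenition: [dedete] → [dezete]
/sehehbubo/:
  (1) h-Deletion: [sehehbubo] → [sehebubo]
  (2) Velar Fronting: no change — [sehebubo]
  (3) Vowel Epenthesis: no change — [sehebubo]
  (4) Stop Lenition: [sehebubo] → [sehevuvo]

[dezete], [sehevuvo]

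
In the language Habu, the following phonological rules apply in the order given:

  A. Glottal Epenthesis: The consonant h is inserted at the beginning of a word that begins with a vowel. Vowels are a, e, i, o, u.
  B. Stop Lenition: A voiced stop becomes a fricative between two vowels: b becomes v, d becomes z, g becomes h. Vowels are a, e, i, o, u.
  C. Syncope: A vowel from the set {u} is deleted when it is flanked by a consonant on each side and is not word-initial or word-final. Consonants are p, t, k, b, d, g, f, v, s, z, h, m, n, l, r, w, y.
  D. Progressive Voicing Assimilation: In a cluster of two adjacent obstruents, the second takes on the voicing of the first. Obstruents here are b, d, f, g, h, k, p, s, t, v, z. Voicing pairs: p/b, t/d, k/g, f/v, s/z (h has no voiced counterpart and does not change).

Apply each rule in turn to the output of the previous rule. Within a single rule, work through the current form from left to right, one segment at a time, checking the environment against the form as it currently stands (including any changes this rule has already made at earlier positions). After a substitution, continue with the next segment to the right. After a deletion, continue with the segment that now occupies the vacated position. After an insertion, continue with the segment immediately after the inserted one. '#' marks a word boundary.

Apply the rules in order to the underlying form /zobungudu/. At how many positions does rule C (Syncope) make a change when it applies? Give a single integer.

2

A Glottal Epenthesis: no change — [zobungudu]
B Stop Lenition: [zobungudu] → [zovunguzu]
C Syncope: [zovunguzu] → [zovngzu]
D Progressive Voicing Assimilation: no change — [zovngzu]
Rule C changed 2 position(s).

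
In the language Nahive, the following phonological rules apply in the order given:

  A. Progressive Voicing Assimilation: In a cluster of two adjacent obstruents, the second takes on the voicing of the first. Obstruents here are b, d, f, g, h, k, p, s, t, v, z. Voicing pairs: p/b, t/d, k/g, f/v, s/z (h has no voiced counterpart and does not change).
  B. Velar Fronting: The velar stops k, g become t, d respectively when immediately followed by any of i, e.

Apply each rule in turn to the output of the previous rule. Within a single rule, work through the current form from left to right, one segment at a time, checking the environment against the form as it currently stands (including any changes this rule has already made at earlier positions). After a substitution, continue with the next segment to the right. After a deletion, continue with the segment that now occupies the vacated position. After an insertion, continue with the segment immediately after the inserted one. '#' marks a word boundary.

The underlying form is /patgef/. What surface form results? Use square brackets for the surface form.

A Progressive Voicing Assimilation: [patgef] → [patkef]
B Velar Fronting: [patkef] → [pattef]

[pattef]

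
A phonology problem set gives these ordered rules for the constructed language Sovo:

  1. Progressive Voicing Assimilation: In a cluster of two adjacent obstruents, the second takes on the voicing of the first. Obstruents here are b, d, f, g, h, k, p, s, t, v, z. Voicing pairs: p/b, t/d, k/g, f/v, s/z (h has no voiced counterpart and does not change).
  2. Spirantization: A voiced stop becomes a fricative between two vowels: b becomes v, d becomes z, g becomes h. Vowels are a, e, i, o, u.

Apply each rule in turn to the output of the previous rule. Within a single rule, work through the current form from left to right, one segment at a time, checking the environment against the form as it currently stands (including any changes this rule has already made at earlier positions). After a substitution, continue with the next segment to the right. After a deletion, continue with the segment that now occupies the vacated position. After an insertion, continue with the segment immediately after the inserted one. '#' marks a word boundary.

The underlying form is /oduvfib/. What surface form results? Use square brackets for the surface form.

[ozuvvib]

1 Progressive Voicing Assimilation: [oduvfib] → [oduvvib]
2 Spirantization: [oduvvib] → [ozuvvib]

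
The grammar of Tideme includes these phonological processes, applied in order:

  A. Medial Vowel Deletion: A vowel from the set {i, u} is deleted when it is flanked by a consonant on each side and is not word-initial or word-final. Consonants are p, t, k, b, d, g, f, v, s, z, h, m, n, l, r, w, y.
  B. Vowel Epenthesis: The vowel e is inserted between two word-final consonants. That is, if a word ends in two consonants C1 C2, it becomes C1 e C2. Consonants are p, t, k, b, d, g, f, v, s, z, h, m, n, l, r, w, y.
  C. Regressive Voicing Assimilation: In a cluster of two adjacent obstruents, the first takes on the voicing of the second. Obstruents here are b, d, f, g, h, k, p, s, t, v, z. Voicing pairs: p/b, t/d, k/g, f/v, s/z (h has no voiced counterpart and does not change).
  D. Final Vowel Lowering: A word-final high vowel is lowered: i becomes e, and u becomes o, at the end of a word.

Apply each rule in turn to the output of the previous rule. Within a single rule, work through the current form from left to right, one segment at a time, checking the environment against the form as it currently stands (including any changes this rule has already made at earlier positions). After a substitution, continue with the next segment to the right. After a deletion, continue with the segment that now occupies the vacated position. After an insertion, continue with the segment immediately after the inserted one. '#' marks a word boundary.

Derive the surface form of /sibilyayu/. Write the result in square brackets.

[zblyayo]

A Medial Vowel Deletion: [sibilyayu] → [sblyayu]
B Vowel Epenthesis: no change — [sblyayu]
C Regressive Voicing Assimilation: [sblyayu] → [zblyayu]
D Final Vowel Lowering: [zblyayu] → [zblyayo]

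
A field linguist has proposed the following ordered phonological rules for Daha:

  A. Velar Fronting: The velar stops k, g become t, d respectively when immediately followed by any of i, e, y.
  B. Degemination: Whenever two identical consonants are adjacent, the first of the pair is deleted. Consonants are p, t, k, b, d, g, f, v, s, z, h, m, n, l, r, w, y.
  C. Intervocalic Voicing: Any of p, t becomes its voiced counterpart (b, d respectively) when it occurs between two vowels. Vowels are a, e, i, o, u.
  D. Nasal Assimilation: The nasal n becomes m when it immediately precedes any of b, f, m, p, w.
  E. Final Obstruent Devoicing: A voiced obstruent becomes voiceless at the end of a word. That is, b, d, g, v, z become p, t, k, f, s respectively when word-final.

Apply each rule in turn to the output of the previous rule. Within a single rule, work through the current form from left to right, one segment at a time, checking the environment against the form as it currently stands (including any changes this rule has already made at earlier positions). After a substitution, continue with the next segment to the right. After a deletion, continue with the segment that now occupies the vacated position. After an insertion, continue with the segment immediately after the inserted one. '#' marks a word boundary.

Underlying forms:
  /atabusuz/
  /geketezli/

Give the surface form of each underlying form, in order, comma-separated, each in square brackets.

/atabusuz/:
  A Velar Fronting: no change — [atabusuz]
  B Degemination: no change — [atabusuz]
  C Intervocalic Voicing: [atabusuz] → [adabusuz]
  D Nasal Assimilation: no change — [adabusuz]
  E Final Obstruent Devoicing: [adabusuz] → [adabusus]
/geketezli/:
  A Velar Fronting: [geketezli] → [detetezli]
  B Degemination: no change — [detetezli]
  C Intervocalic Voicing: [detetezli] → [dededezli]
  D Nasal Assimilation: no change — [dededezli]
  E Final Obstruent Devoicing: no change — [dededezli]

[adabusus], [dededezli]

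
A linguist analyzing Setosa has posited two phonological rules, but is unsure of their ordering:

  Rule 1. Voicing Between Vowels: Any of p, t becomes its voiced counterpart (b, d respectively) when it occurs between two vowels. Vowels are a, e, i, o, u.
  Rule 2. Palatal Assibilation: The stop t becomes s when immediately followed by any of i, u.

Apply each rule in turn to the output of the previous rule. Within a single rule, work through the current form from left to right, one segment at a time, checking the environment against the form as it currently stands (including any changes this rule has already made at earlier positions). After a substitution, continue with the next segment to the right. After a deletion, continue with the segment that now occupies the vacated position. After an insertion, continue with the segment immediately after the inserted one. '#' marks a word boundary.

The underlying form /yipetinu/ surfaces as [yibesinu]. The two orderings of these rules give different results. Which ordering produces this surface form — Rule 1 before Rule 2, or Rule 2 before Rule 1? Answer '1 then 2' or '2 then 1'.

Order 1 then 2:
  1 Voicing Between Vowels: [yipetinu] → [yibedinu]
  2 Palatal Assibilation: no change — [yibedinu]
  result: [yibedinu]
Order 2 then 1:
  2 Palatal Assibilation: [yipetinu] → [yipesinu]
  1 Voicing Between Vowels: [yipesinu] → [yibesinu]
  result: [yibesinu]

2 then 1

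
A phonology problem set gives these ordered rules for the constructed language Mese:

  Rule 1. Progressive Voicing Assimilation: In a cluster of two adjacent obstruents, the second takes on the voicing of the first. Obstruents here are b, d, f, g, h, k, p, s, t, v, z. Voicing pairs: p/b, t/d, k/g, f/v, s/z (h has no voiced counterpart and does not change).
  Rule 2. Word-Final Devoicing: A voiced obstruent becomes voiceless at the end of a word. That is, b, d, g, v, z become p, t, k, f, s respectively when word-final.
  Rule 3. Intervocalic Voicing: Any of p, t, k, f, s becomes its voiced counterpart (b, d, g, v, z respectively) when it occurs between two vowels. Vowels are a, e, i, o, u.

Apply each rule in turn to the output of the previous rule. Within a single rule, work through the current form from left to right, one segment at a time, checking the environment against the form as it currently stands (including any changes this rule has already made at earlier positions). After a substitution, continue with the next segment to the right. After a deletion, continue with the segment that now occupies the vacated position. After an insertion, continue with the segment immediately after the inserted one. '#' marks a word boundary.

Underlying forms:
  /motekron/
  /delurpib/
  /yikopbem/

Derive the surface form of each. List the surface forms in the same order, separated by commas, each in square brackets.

/motekron/:
  Rule 1 Progressive Voicing Assimilation: no change — [motekron]
  Rule 2 Word-Final Devoicing: no change — [motekron]
  Rule 3 Intervocalic Voicing: [motekron] → [modekron]
/delurpib/:
  Rule 1 Progressive Voicing Assimilation: no change — [delurpib]
  Rule 2 Word-Final Devoicing: [delurpib] → [delurpip]
  Rule 3 Intervocalic Voicing: no change — [delurpip]
/yikopbem/:
  Rule 1 Progressive Voicing Assimilation: [yikopbem] → [yikoppem]
  Rule 2 Word-Final Devoicing: no change — [yikoppem]
  Rule 3 Intervocalic Voicing: [yikoppem] → [yigoppem]

[modekron], [delurpip], [yigoppem]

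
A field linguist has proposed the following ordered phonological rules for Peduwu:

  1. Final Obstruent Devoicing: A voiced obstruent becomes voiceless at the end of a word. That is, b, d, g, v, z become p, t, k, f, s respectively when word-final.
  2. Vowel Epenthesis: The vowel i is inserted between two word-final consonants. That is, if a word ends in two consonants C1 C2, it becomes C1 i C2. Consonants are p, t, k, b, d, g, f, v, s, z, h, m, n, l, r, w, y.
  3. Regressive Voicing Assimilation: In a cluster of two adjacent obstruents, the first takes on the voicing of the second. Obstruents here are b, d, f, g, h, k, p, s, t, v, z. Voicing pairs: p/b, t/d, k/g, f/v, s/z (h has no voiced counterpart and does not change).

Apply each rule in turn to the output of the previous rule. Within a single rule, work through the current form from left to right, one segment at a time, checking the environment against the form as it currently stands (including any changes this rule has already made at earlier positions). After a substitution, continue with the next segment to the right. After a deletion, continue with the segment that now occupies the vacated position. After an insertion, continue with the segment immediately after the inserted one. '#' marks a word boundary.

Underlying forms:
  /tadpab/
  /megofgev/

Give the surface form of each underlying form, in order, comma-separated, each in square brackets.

/tadpab/:
  1 Final Obstruent Devoicing: [tadpab] → [tadpap]
  2 Vowel Epenthesis: no change — [tadpap]
  3 Regressive Voicing Assimilation: [tadpap] → [tatpap]
/megofgev/:
  1 Final Obstruent Devoicing: [megofgev] → [megofgef]
  2 Vowel Epenthesis: no change — [megofgef]
  3 Regressive Voicing Assimilation: [megofgef] → [megovgef]

[tatpap], [megovgef]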